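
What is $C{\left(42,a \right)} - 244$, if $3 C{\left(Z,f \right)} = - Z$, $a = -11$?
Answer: $-258$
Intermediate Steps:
$C{\left(Z,f \right)} = - \frac{Z}{3}$ ($C{\left(Z,f \right)} = \frac{\left(-1\right) Z}{3} = - \frac{Z}{3}$)
$C{\left(42,a \right)} - 244 = \left(- \frac{1}{3}\right) 42 - 244 = -14 - 244 = -258$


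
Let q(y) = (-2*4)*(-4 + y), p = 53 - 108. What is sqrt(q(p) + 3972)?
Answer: 2*sqrt(1111) ≈ 66.663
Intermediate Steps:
p = -55
q(y) = 32 - 8*y (q(y) = -8*(-4 + y) = 32 - 8*y)
sqrt(q(p) + 3972) = sqrt((32 - 8*(-55)) + 3972) = sqrt((32 + 440) + 3972) = sqrt(472 + 3972) = sqrt(4444) = 2*sqrt(1111)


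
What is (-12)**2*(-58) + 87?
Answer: -8265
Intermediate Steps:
(-12)**2*(-58) + 87 = 144*(-58) + 87 = -8352 + 87 = -8265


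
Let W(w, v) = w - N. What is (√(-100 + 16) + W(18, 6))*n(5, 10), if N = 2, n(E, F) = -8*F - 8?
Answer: -1408 - 176*I*√21 ≈ -1408.0 - 806.53*I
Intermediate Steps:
n(E, F) = -8 - 8*F
W(w, v) = -2 + w (W(w, v) = w - 1*2 = w - 2 = -2 + w)
(√(-100 + 16) + W(18, 6))*n(5, 10) = (√(-100 + 16) + (-2 + 18))*(-8 - 8*10) = (√(-84) + 16)*(-8 - 80) = (2*I*√21 + 16)*(-88) = (16 + 2*I*√21)*(-88) = -1408 - 176*I*√21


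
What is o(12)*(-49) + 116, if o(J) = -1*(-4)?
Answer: -80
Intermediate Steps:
o(J) = 4
o(12)*(-49) + 116 = 4*(-49) + 116 = -196 + 116 = -80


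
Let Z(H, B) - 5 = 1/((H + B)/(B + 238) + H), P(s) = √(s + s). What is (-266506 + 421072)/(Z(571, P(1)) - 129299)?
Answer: -186086598187553974512/155660884680519934063 - 25735239*√2/155660884680519934063 ≈ -1.1955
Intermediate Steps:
P(s) = √2*√s (P(s) = √(2*s) = √2*√s)
Z(H, B) = 5 + 1/(H + (B + H)/(238 + B)) (Z(H, B) = 5 + 1/((H + B)/(B + 238) + H) = 5 + 1/((B + H)/(238 + B) + H) = 5 + 1/(H + (B + H)/(238 + B)))
(-266506 + 421072)/(Z(571, P(1)) - 129299) = (-266506 + 421072)/((238 + 6*(√2*√1) + 1195*571 + 5*(√2*√1)*571)/(√2*√1 + 239*571 + (√2*√1)*571) - 129299) = 154566/((238 + 6*(√2*1) + 682345 + 5*(√2*1)*571)/(√2*1 + 136469 + (√2*1)*571) - 129299) = 154566/((238 + 6*√2 + 682345 + 5*√2*571)/(√2 + 136469 + √2*571) - 129299) = 154566/((238 + 6*√2 + 682345 + 2855*√2)/(√2 + 136469 + 571*√2) - 129299) = 154566/((682583 + 2861*√2)/(136469 + 572*√2) - 129299) = 154566/(-129299 + (682583 + 2861*√2)/(136469 + 572*√2))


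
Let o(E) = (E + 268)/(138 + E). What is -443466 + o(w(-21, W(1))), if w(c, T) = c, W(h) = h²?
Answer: -3991175/9 ≈ -4.4346e+5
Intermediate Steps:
o(E) = (268 + E)/(138 + E)
-443466 + o(w(-21, W(1))) = -443466 + (268 - 21)/(138 - 21) = -443466 + 247/117 = -443466 + (1/117)*247 = -443466 + 19/9 = -3991175/9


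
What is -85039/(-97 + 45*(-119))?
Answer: 85039/5452 ≈ 15.598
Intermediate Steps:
-85039/(-97 + 45*(-119)) = -85039/(-97 - 5355) = -85039/(-5452) = -85039*(-1/5452) = 85039/5452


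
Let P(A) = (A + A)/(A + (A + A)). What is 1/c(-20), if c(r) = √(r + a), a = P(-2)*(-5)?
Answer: -I*√210/70 ≈ -0.20702*I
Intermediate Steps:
P(A) = ⅔ (P(A) = (2*A)/(A + 2*A) = (2*A)/((3*A)) = (2*A)*(1/(3*A)) = ⅔)
a = -10/3 (a = (⅔)*(-5) = -10/3 ≈ -3.3333)
c(r) = √(-10/3 + r) (c(r) = √(r - 10/3) = √(-10/3 + r))
1/c(-20) = 1/(√(-30 + 9*(-20))/3) = 1/(√(-30 - 180)/3) = 1/(√(-210)/3) = 1/((I*√210)/3) = 1/(I*√210/3) = -I*√210/70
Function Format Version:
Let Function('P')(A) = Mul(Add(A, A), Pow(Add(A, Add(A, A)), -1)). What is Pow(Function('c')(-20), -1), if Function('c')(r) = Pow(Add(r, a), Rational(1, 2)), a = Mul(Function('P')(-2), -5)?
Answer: Mul(Rational(-1, 70), I, Pow(210, Rational(1, 2))) ≈ Mul(-0.20702, I)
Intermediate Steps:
Function('P')(A) = Rational(2, 3) (Function('P')(A) = Mul(Mul(2, A), Pow(Add(A, Mul(2, A)), -1)) = Mul(Mul(2, A), Pow(Mul(3, A), -1)) = Mul(Mul(2, A), Mul(Rational(1, 3), Pow(A, -1))) = Rational(2, 3))
a = Rational(-10, 3) (a = Mul(Rational(2, 3), -5) = Rational(-10, 3) ≈ -3.3333)
Function('c')(r) = Pow(Add(Rational(-10, 3), r), Rational(1, 2)) (Function('c')(r) = Pow(Add(r, Rational(-10, 3)), Rational(1, 2)) = Pow(Add(Rational(-10, 3), r), Rational(1, 2)))
Pow(Function('c')(-20), -1) = Pow(Mul(Rational(1, 3), Pow(Add(-30, Mul(9, -20)), Rational(1, 2))), -1) = Pow(Mul(Rational(1, 3), Pow(Add(-30, -180), Rational(1, 2))), -1) = Pow(Mul(Rational(1, 3), Pow(-210, Rational(1, 2))), -1) = Pow(Mul(Rational(1, 3), Mul(I, Pow(210, Rational(1, 2)))), -1) = Pow(Mul(Rational(1, 3), I, Pow(210, Rational(1, 2))), -1) = Mul(Rational(-1, 70), I, Pow(210, Rational(1, 2)))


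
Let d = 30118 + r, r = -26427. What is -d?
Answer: -3691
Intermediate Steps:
d = 3691 (d = 30118 - 26427 = 3691)
-d = -1*3691 = -3691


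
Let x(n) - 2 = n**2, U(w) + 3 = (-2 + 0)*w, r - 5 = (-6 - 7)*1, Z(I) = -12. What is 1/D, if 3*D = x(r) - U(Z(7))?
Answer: 1/15 ≈ 0.066667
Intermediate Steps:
r = -8 (r = 5 + (-6 - 7)*1 = 5 - 13*1 = 5 - 13 = -8)
U(w) = -3 - 2*w (U(w) = -3 + (-2 + 0)*w = -3 - 2*w)
x(n) = 2 + n**2
D = 15 (D = ((2 + (-8)**2) - (-3 - 2*(-12)))/3 = ((2 + 64) - (-3 + 24))/3 = (66 - 1*21)/3 = (66 - 21)/3 = (1/3)*45 = 15)
1/D = 1/15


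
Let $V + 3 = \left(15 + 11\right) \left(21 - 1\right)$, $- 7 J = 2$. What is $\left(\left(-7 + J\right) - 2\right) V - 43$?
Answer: $- \frac{33906}{7} \approx -4843.7$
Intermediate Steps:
$J = - \frac{2}{7}$ ($J = \left(- \frac{1}{7}\right) 2 = - \frac{2}{7} \approx -0.28571$)
$V = 517$ ($V = -3 + \left(15 + 11\right) \left(21 - 1\right) = -3 + 26 \cdot 20 = -3 + 520 = 517$)
$\left(\left(-7 + J\right) - 2\right) V - 43 = \left(\left(-7 - \frac{2}{7}\right) - 2\right) 517 - 43 = \left(- \frac{51}{7} - 2\right) 517 - 43 = \left(- \frac{65}{7}\right) 517 - 43 = - \frac{33605}{7} - 43 = - \frac{33906}{7}$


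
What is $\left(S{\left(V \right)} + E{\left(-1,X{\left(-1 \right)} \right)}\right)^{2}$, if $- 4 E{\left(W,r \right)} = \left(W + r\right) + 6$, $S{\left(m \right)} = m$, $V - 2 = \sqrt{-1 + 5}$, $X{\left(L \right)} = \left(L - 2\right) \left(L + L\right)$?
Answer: $\frac{25}{16} \approx 1.5625$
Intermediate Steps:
$X{\left(L \right)} = 2 L \left(-2 + L\right)$ ($X{\left(L \right)} = \left(-2 + L\right) 2 L = 2 L \left(-2 + L\right)$)
$V = 4$ ($V = 2 + \sqrt{-1 + 5} = 2 + \sqrt{4} = 2 + 2 = 4$)
$E{\left(W,r \right)} = - \frac{3}{2} - \frac{W}{4} - \frac{r}{4}$ ($E{\left(W,r \right)} = - \frac{\left(W + r\right) + 6}{4} = - \frac{6 + W + r}{4} = - \frac{3}{2} - \frac{W}{4} - \frac{r}{4}$)
$\left(S{\left(V \right)} + E{\left(-1,X{\left(-1 \right)} \right)}\right)^{2} = \left(4 - \left(\frac{5}{4} + \frac{1}{4} \cdot 2 \left(-1\right) \left(-2 - 1\right)\right)\right)^{2} = \left(4 - \left(\frac{5}{4} + \frac{1}{4} \cdot 2 \left(-1\right) \left(-3\right)\right)\right)^{2} = \left(4 - \frac{11}{4}\right)^{2} = \left(\frac{5}{4}\right)^{2} = \frac{25}{16}$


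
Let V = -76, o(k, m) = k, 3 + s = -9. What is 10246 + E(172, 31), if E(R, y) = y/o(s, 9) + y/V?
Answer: 1167703/114 ≈ 10243.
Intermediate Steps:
s = -12 (s = -3 - 9 = -12)
E(R, y) = -11*y/114 (E(R, y) = y/(-12) + y/(-76) = y*(-1/12) + y*(-1/76) = -y/12 - y/76 = -11*y/114)
10246 + E(172, 31) = 10246 - 11/114*31 = 10246 - 341/114 = 1167703/114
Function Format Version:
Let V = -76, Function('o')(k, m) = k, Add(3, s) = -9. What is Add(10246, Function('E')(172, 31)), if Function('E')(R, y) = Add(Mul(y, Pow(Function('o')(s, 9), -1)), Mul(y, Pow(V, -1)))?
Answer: Rational(1167703, 114) ≈ 10243.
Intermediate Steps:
s = -12 (s = Add(-3, -9) = -12)
Function('E')(R, y) = Mul(Rational(-11, 114), y) (Function('E')(R, y) = Add(Mul(y, Pow(-12, -1)), Mul(y, Pow(-76, -1))) = Add(Mul(y, Rational(-1, 12)), Mul(y, Rational(-1, 76))) = Add(Mul(Rational(-1, 12), y), Mul(Rational(-1, 76), y)) = Mul(Rational(-11, 114), y))
Add(10246, Function('E')(172, 31)) = Add(10246, Mul(Rational(-11, 114), 31)) = Add(10246, Rational(-341, 114)) = Rational(1167703, 114)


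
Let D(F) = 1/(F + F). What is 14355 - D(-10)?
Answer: 287101/20 ≈ 14355.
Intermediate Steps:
D(F) = 1/(2*F)
14355 - D(-10) = 14355 - 1/(2*(-10)) = 14355 - (-1)/(2*10) = 14355 - 1*(-1/20) = 14355 + 1/20 = 287101/20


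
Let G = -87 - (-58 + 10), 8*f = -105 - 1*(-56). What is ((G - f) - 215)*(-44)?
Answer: 21813/2 ≈ 10907.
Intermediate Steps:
f = -49/8 (f = (-105 - 1*(-56))/8 = (-105 + 56)/8 = (⅛)*(-49) = -49/8 ≈ -6.1250)
G = -39 (G = -87 - 1*(-48) = -87 + 48 = -39)
((G - f) - 215)*(-44) = ((-39 - 1*(-49/8)) - 215)*(-44) = ((-39 + 49/8) - 215)*(-44) = (-263/8 - 215)*(-44) = -1983/8*(-44) = 21813/2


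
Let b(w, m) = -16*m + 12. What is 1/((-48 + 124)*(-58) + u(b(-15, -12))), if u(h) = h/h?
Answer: -1/4407 ≈ -0.00022691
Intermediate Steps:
b(w, m) = 12 - 16*m
u(h) = 1
1/((-48 + 124)*(-58) + u(b(-15, -12))) = 1/((-48 + 124)*(-58) + 1) = 1/(76*(-58) + 1) = 1/(-4408 + 1) = 1/(-4407) = -1/4407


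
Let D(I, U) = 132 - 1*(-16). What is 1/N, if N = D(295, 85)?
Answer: 1/148 ≈ 0.0067568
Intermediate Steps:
D(I, U) = 148 (D(I, U) = 132 + 16 = 148)
N = 148
1/N = 1/148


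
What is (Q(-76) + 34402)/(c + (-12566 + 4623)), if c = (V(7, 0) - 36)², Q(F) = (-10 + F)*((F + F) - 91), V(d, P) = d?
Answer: -27650/3551 ≈ -7.7865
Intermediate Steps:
Q(F) = (-91 + 2*F)*(-10 + F) (Q(F) = (-10 + F)*(2*F - 91) = (-10 + F)*(-91 + 2*F) = (-91 + 2*F)*(-10 + F))
c = 841 (c = (7 - 36)² = (-29)² = 841)
(Q(-76) + 34402)/(c + (-12566 + 4623)) = ((910 - 111*(-76) + 2*(-76)²) + 34402)/(841 + (-12566 + 4623)) = ((910 + 8436 + 2*5776) + 34402)/(841 - 7943) = ((910 + 8436 + 11552) + 34402)/(-7102) = (20898 + 34402)*(-1/7102) = 55300*(-1/7102) = -27650/3551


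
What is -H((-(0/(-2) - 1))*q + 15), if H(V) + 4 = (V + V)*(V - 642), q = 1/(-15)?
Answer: 4214788/225 ≈ 18732.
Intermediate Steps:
q = -1/15 ≈ -0.066667
H(V) = -4 + 2*V*(-642 + V) (H(V) = -4 + (V + V)*(V - 642) = -4 + (2*V)*(-642 + V) = -4 + 2*V*(-642 + V))
-H((-(0/(-2) - 1))*q + 15) = -(-4 - 1284*(-(0/(-2) - 1)*(-1/15) + 15) + 2*(-(0/(-2) - 1)*(-1/15) + 15)²) = -(-4 - 1284*(-(0*(-½) - 1)*(-1/15) + 15) + 2*(-(0*(-½) - 1)*(-1/15) + 15)²) = -(-4 - 1284*(-(0 - 1)*(-1/15) + 15) + 2*(-(0 - 1)*(-1/15) + 15)²) = -(-4 - 1284*(-1*(-1)*(-1/15) + 15) + 2*(-1*(-1)*(-1/15) + 15)²) = -(-4 - 1284*(1*(-1/15) + 15) + 2*(1*(-1/15) + 15)²) = -(-4 - 1284*(-1/15 + 15) + 2*(-1/15 + 15)²) = -(-4 - 1284*224/15 + 2*(224/15)²) = -(-4 - 95872/5 + 2*(50176/225)) = -(-4 - 95872/5 + 100352/225) = -1*(-4214788/225) = 4214788/225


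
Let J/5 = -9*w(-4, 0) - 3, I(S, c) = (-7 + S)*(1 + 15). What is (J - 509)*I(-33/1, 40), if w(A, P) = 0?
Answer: 335360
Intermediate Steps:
I(S, c) = -112 + 16*S (I(S, c) = (-7 + S)*16 = -112 + 16*S)
J = -15 (J = 5*(-9*0 - 3) = 5*(0 - 3) = 5*(-3) = -15)
(J - 509)*I(-33/1, 40) = (-15 - 509)*(-112 + 16*(-33/1)) = -524*(-112 + 16*(-33*1)) = -524*(-112 + 16*(-33)) = -524*(-112 - 528) = -524*(-640) = 335360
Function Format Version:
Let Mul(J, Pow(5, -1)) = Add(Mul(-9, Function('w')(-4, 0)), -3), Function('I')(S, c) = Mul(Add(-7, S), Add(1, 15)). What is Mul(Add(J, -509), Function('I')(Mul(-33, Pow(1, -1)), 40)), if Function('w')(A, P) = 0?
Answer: 335360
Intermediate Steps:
Function('I')(S, c) = Add(-112, Mul(16, S)) (Function('I')(S, c) = Mul(Add(-7, S), 16) = Add(-112, Mul(16, S)))
J = -15 (J = Mul(5, Add(Mul(-9, 0), -3)) = Mul(5, Add(0, -3)) = Mul(5, -3) = -15)
Mul(Add(J, -509), Function('I')(Mul(-33, Pow(1, -1)), 40)) = Mul(Add(-15, -509), Add(-112, Mul(16, Mul(-33, Pow(1, -1))))) = Mul(-524, Add(-112, Mul(16, Mul(-33, 1)))) = Mul(-524, Add(-112, Mul(16, -33))) = Mul(-524, Add(-112, -528)) = Mul(-524, -640) = 335360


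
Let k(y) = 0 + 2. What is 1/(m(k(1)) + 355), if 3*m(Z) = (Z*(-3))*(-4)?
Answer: 1/363 ≈ 0.0027548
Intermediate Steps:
k(y) = 2
m(Z) = 4*Z (m(Z) = ((Z*(-3))*(-4))/3 = (-3*Z*(-4))/3 = (12*Z)/3 = 4*Z)
1/(m(k(1)) + 355) = 1/(4*2 + 355) = 1/(8 + 355) = 1/363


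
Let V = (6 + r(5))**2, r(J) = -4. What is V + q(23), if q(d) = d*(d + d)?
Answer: 1062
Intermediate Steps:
V = 4 (V = (6 - 4)**2 = 2**2 = 4)
q(d) = 2*d**2 (q(d) = d*(2*d) = 2*d**2)
V + q(23) = 4 + 2*23**2 = 4 + 2*529 = 4 + 1058 = 1062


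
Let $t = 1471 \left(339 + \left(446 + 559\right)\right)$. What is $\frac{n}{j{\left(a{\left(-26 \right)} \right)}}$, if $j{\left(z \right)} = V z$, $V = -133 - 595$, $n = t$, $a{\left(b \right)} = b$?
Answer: $\frac{17652}{169} \approx 104.45$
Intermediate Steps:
$t = 1977024$ ($t = 1471 \left(339 + 1005\right) = 1471 \cdot 1344 = 1977024$)
$n = 1977024$
$V = -728$ ($V = -133 - 595 = -728$)
$j{\left(z \right)} = - 728 z$
$\frac{n}{j{\left(a{\left(-26 \right)} \right)}} = \frac{1977024}{\left(-728\right) \left(-26\right)} = \frac{1977024}{18928} = 1977024 \cdot \frac{1}{18928} = \frac{17652}{169}$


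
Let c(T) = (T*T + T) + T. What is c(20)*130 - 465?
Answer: 56735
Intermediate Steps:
c(T) = T**2 + 2*T (c(T) = (T**2 + T) + T = (T + T**2) + T = T**2 + 2*T)
c(20)*130 - 465 = (20*(2 + 20))*130 - 465 = (20*22)*130 - 465 = 440*130 - 465 = 57200 - 465 = 56735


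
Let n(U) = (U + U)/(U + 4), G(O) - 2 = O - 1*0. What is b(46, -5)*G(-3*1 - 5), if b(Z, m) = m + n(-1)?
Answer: 34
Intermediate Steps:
G(O) = 2 + O (G(O) = 2 + (O - 1*0) = 2 + (O + 0) = 2 + O)
n(U) = 2*U/(4 + U) (n(U) = (2*U)/(4 + U) = 2*U/(4 + U))
b(Z, m) = -⅔ + m (b(Z, m) = m + 2*(-1)/(4 - 1) = m + 2*(-1)/3 = m + 2*(-1)*(⅓) = m - ⅔ = -⅔ + m)
b(46, -5)*G(-3*1 - 5) = (-⅔ - 5)*(2 + (-3*1 - 5)) = -17*(2 + (-3 - 5))/3 = -17*(2 - 8)/3 = -17/3*(-6) = 34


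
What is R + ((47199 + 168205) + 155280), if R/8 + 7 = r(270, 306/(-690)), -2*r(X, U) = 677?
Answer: 367920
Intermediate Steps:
r(X, U) = -677/2 (r(X, U) = -½*677 = -677/2)
R = -2764 (R = -56 + 8*(-677/2) = -56 - 2708 = -2764)
R + ((47199 + 168205) + 155280) = -2764 + ((47199 + 168205) + 155280) = -2764 + (215404 + 155280) = -2764 + 370684 = 367920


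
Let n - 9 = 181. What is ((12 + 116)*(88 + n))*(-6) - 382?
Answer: -213886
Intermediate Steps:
n = 190 (n = 9 + 181 = 190)
((12 + 116)*(88 + n))*(-6) - 382 = ((12 + 116)*(88 + 190))*(-6) - 382 = (128*278)*(-6) - 382 = 35584*(-6) - 382 = -213504 - 382 = -213886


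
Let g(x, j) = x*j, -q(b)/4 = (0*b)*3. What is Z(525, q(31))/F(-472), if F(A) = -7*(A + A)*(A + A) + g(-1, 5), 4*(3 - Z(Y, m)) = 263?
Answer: 251/24951828 ≈ 1.0059e-5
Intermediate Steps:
q(b) = 0 (q(b) = -4*0*b*3 = -0*3 = -4*0 = 0)
Z(Y, m) = -251/4 (Z(Y, m) = 3 - ¼*263 = 3 - 263/4 = -251/4)
g(x, j) = j*x
F(A) = -5 - 28*A² (F(A) = -7*(A + A)*(A + A) + 5*(-1) = -7*2*A*2*A - 5 = -28*A² - 5 = -5 - 28*A²)
Z(525, q(31))/F(-472) = -251/(4*(-5 - 28*(-472)²)) = -251/(4*(-5 - 28*222784)) = -251/(4*(-5 - 6237952)) = -251/4/(-6237957) = -251/4*(-1/6237957) = 251/24951828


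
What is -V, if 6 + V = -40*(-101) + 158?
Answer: -4192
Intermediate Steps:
V = 4192 (V = -6 + (-40*(-101) + 158) = -6 + (4040 + 158) = -6 + 4198 = 4192)
-V = -1*4192 = -4192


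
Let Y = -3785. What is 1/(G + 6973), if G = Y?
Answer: 1/3188 ≈ 0.00031368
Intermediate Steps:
G = -3785
1/(G + 6973) = 1/(-3785 + 6973) = 1/3188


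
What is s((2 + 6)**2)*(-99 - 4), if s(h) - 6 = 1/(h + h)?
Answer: -79207/128 ≈ -618.80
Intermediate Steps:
s(h) = 6 + 1/(2*h) (s(h) = 6 + 1/(h + h) = 6 + 1/(2*h))
s((2 + 6)**2)*(-99 - 4) = (6 + 1/(2*((2 + 6)**2)))*(-99 - 4) = (6 + 1/(2*(8**2)))*(-103) = (6 + (1/2)/64)*(-103) = (6 + (1/2)*(1/64))*(-103) = (6 + 1/128)*(-103) = (769/128)*(-103) = -79207/128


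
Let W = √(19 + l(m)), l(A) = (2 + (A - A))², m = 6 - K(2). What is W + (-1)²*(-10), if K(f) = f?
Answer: -10 + √23 ≈ -5.2042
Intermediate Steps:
m = 4 (m = 6 - 1*2 = 6 - 2 = 4)
l(A) = 4 (l(A) = (2 + 0)² = 2² = 4)
W = √23 (W = √(19 + 4) = √23 ≈ 4.7958)
W + (-1)²*(-10) = √23 + (-1)²*(-10) = √23 + 1*(-10) = √23 - 10 = -10 + √23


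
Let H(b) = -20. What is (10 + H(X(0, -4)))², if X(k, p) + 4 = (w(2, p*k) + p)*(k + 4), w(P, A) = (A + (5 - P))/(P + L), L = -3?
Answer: 100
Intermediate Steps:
w(P, A) = (5 + A - P)/(-3 + P) (w(P, A) = (A + (5 - P))/(P - 3) = (5 + A - P)/(-3 + P))
X(k, p) = -4 + (4 + k)*(-3 + p - k*p) (X(k, p) = -4 + ((5 + p*k - 1*2)/(-3 + 2) + p)*(k + 4) = -4 + ((5 + k*p - 2)/(-1) + p)*(4 + k) = -4 + (-(3 + k*p) + p)*(4 + k) = -4 + ((-3 - k*p) + p)*(4 + k) = -4 + (-3 + p - k*p)*(4 + k) = -4 + (4 + k)*(-3 + p - k*p))
(10 + H(X(0, -4)))² = (10 - 20)² = (-10)² = 100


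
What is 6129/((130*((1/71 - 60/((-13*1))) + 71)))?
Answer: 435159/698060 ≈ 0.62338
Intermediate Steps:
6129/((130*((1/71 - 60/((-13*1))) + 71))) = 6129/((130*((1*(1/71) - 60/(-13)) + 71))) = 6129/((130*((1/71 - 60*(-1/13)) + 71))) = 6129/((130*((1/71 + 60/13) + 71))) = 6129/((130*(4273/923 + 71))) = 6129/((130*(69806/923))) = 6129/(698060/71) = 6129*(71/698060) = 435159/698060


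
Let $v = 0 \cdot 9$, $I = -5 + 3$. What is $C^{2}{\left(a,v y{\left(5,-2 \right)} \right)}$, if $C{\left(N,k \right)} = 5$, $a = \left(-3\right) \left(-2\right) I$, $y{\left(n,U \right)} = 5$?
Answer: $25$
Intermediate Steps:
$I = -2$
$v = 0$
$a = -12$ ($a = \left(-3\right) \left(-2\right) \left(-2\right) = 6 \left(-2\right) = -12$)
$C^{2}{\left(a,v y{\left(5,-2 \right)} \right)} = 5^{2} = 25$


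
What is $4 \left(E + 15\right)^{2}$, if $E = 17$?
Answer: $4096$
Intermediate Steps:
$4 \left(E + 15\right)^{2} = 4 \left(17 + 15\right)^{2} = 4 \cdot 32^{2} = 4 \cdot 1024 = 4096$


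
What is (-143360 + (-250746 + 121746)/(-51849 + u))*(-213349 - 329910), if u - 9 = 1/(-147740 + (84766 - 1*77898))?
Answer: 568744299880509093440/7302804481 ≈ 7.7880e+10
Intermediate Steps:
u = 1267847/140872 (u = 9 + 1/(-147740 + (84766 - 1*77898)) = 9 + 1/(-147740 + (84766 - 77898)) = 9 + 1/(-147740 + 6868) = 9 + 1/(-140872) = 9 - 1/140872 = 1267847/140872 ≈ 9.0000)
(-143360 + (-250746 + 121746)/(-51849 + u))*(-213349 - 329910) = (-143360 + (-250746 + 121746)/(-51849 + 1267847/140872))*(-213349 - 329910) = (-143360 - 129000/(-7302804481/140872))*(-543259) = (-143360 - 129000*(-140872/7302804481))*(-543259) = (-143360 + 18172488000/7302804481)*(-543259) = -1046911877908160/7302804481*(-543259) = 568744299880509093440/7302804481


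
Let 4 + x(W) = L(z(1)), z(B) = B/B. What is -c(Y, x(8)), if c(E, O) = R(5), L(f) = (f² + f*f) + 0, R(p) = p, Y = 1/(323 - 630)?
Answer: -5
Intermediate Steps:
Y = -1/307 (Y = 1/(-307) = -1/307 ≈ -0.0032573)
z(B) = 1
L(f) = 2*f² (L(f) = (f² + f²) + 0 = 2*f² + 0 = 2*f²)
x(W) = -2 (x(W) = -4 + 2*1² = -4 + 2*1 = -4 + 2 = -2)
c(E, O) = 5
-c(Y, x(8)) = -1*5 = -5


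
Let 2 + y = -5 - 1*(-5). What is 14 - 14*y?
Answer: 42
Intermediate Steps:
y = -2 (y = -2 + (-5 - 1*(-5)) = -2 + (-5 + 5) = -2 + 0 = -2)
14 - 14*y = 14 - 14*(-2) = 14 + 28 = 42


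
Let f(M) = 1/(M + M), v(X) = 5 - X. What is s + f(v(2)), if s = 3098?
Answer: 18589/6 ≈ 3098.2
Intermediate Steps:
f(M) = 1/(2*M)
s + f(v(2)) = 3098 + 1/(2*(5 - 1*2)) = 3098 + 1/(2*(5 - 2)) = 3098 + (1/2)/3 = 3098 + (1/2)*(1/3) = 3098 + 1/6 = 18589/6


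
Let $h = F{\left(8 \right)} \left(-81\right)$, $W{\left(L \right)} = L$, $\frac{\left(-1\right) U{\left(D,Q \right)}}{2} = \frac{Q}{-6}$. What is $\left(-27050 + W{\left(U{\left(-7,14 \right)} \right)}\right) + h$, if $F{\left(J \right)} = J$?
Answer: $- \frac{83080}{3} \approx -27693.0$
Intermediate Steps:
$U{\left(D,Q \right)} = \frac{Q}{3}$ ($U{\left(D,Q \right)} = - 2 \frac{Q}{-6} = - 2 Q \left(- \frac{1}{6}\right) = - 2 \left(- \frac{Q}{6}\right) = \frac{Q}{3}$)
$h = -648$ ($h = 8 \left(-81\right) = -648$)
$\left(-27050 + W{\left(U{\left(-7,14 \right)} \right)}\right) + h = \left(-27050 + \frac{1}{3} \cdot 14\right) - 648 = \left(-27050 + \frac{14}{3}\right) - 648 = - \frac{81136}{3} - 648 = - \frac{83080}{3}$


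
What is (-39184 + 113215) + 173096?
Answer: 247127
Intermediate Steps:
(-39184 + 113215) + 173096 = 74031 + 173096 = 247127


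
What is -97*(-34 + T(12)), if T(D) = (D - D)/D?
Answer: 3298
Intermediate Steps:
T(D) = 0 (T(D) = 0/D = 0)
-97*(-34 + T(12)) = -97*(-34 + 0) = -97*(-34) = 3298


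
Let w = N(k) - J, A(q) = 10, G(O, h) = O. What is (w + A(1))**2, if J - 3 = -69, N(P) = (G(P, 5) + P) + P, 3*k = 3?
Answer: 6241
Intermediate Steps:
k = 1 (k = (1/3)*3 = 1)
N(P) = 3*P (N(P) = (P + P) + P = 2*P + P = 3*P)
J = -66 (J = 3 - 69 = -66)
w = 69 (w = 3*1 - 1*(-66) = 3 + 66 = 69)
(w + A(1))**2 = (69 + 10)**2 = 79**2 = 6241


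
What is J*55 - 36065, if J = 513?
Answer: -7850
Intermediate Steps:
J*55 - 36065 = 513*55 - 36065 = 28215 - 36065 = -7850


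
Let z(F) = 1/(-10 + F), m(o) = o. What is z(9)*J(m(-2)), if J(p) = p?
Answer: 2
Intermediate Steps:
z(9)*J(m(-2)) = -2/(-10 + 9) = -2/(-1) = -1*(-2) = 2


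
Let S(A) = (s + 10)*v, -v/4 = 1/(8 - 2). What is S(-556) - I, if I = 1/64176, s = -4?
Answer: -256705/64176 ≈ -4.0000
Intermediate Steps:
v = -⅔ (v = -4/(8 - 2) = -4/6 = -4*⅙ = -⅔ ≈ -0.66667)
S(A) = -4 (S(A) = (-4 + 10)*(-⅔) = 6*(-⅔) = -4)
I = 1/64176 ≈ 1.5582e-5
S(-556) - I = -4 - 1*1/64176 = -4 - 1/64176 = -256705/64176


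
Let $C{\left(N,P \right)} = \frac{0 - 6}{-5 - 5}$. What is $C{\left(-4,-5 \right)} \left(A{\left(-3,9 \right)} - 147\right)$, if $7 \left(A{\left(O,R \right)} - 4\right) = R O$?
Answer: $- \frac{3084}{35} \approx -88.114$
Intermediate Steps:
$A{\left(O,R \right)} = 4 + \frac{O R}{7}$ ($A{\left(O,R \right)} = 4 + \frac{R O}{7} = 4 + \frac{O R}{7}$)
$C{\left(N,P \right)} = \frac{3}{5}$ ($C{\left(N,P \right)} = - \frac{6}{-10} = \left(-6\right) \left(- \frac{1}{10}\right) = \frac{3}{5}$)
$C{\left(-4,-5 \right)} \left(A{\left(-3,9 \right)} - 147\right) = \frac{3 \left(\left(4 + \frac{1}{7} \left(-3\right) 9\right) - 147\right)}{5} = \frac{3 \left(\left(4 - \frac{27}{7}\right) - 147\right)}{5} = \frac{3 \left(\frac{1}{7} - 147\right)}{5} = \frac{3}{5} \left(- \frac{1028}{7}\right) = - \frac{3084}{35}$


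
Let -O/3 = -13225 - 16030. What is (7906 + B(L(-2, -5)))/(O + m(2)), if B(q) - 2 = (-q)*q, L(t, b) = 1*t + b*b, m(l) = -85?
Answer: 7379/87680 ≈ 0.084158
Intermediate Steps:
L(t, b) = t + b**2
O = 87765 (O = -3*(-13225 - 16030) = -3*(-29255) = 87765)
B(q) = 2 - q**2 (B(q) = 2 + (-q)*q = 2 - q**2)
(7906 + B(L(-2, -5)))/(O + m(2)) = (7906 + (2 - (-2 + (-5)**2)**2))/(87765 - 85) = (7906 + (2 - (-2 + 25)**2))/87680 = (7906 + (2 - 1*23**2))*(1/87680) = (7906 + (2 - 1*529))*(1/87680) = (7906 + (2 - 529))*(1/87680) = (7906 - 527)*(1/87680) = 7379*(1/87680) = 7379/87680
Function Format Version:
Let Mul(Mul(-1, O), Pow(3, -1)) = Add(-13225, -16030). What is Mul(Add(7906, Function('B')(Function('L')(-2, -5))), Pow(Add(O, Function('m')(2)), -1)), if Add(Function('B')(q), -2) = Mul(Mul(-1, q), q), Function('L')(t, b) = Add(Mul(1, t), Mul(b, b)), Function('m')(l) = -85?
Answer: Rational(7379, 87680) ≈ 0.084158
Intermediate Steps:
Function('L')(t, b) = Add(t, Pow(b, 2))
O = 87765 (O = Mul(-3, Add(-13225, -16030)) = Mul(-3, -29255) = 87765)
Function('B')(q) = Add(2, Mul(-1, Pow(q, 2))) (Function('B')(q) = Add(2, Mul(Mul(-1, q), q)) = Add(2, Mul(-1, Pow(q, 2))))
Mul(Add(7906, Function('B')(Function('L')(-2, -5))), Pow(Add(O, Function('m')(2)), -1)) = Mul(Add(7906, Add(2, Mul(-1, Pow(Add(-2, Pow(-5, 2)), 2)))), Pow(Add(87765, -85), -1)) = Mul(Add(7906, Add(2, Mul(-1, Pow(Add(-2, 25), 2)))), Pow(87680, -1)) = Mul(Add(7906, Add(2, Mul(-1, Pow(23, 2)))), Rational(1, 87680)) = Mul(Add(7906, Add(2, Mul(-1, 529))), Rational(1, 87680)) = Mul(Add(7906, Add(2, -529)), Rational(1, 87680)) = Mul(Add(7906, -527), Rational(1, 87680)) = Mul(7379, Rational(1, 87680)) = Rational(7379, 87680)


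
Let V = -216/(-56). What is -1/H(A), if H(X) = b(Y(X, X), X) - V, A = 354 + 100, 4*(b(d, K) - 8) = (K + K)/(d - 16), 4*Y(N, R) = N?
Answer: -1365/8833 ≈ -0.15453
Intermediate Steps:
Y(N, R) = N/4
b(d, K) = 8 + K/(2*(-16 + d)) (b(d, K) = 8 + ((K + K)/(d - 16))/4 = 8 + ((2*K)/(-16 + d))/4 = 8 + (2*K/(-16 + d))/4 = 8 + K/(2*(-16 + d)))
V = 27/7 (V = -216*(-1/56) = 27/7 ≈ 3.8571)
A = 454
H(X) = -27/7 + (-256 + 5*X)/(2*(-16 + X/4)) (H(X) = (-256 + X + 16*(X/4))/(2*(-16 + X/4)) - 1*27/7 = (-256 + X + 4*X)/(2*(-16 + X/4)) - 27/7 = (-256 + 5*X)/(2*(-16 + X/4)) - 27/7 = -27/7 + (-256 + 5*X)/(2*(-16 + X/4)))
-1/H(A) = -1/((-1856 + 43*454)/(7*(-64 + 454))) = -1/((⅐)*(-1856 + 19522)/390) = -1/((⅐)*(1/390)*17666) = -1/8833/1365 = -1*1365/8833 = -1365/8833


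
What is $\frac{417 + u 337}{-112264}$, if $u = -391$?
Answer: $\frac{65675}{56132} \approx 1.17$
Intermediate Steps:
$\frac{417 + u 337}{-112264} = \frac{417 - 131767}{-112264} = \left(417 - 131767\right) \left(- \frac{1}{112264}\right) = \left(-131350\right) \left(- \frac{1}{112264}\right) = \frac{65675}{56132}$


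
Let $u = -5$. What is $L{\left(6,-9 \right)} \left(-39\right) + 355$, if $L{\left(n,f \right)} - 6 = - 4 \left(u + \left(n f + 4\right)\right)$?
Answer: $-8459$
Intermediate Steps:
$L{\left(n,f \right)} = 10 - 4 f n$ ($L{\left(n,f \right)} = 6 - 4 \left(-5 + \left(n f + 4\right)\right) = 6 - 4 \left(-5 + \left(f n + 4\right)\right) = 6 - 4 \left(-5 + \left(4 + f n\right)\right) = 6 - 4 \left(-1 + f n\right) = 6 - \left(-4 + 4 f n\right) = 10 - 4 f n$)
$L{\left(6,-9 \right)} \left(-39\right) + 355 = \left(10 - \left(-36\right) 6\right) \left(-39\right) + 355 = \left(10 + 216\right) \left(-39\right) + 355 = 226 \left(-39\right) + 355 = -8814 + 355 = -8459$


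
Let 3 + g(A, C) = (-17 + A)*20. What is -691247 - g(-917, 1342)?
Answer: -672564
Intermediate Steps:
g(A, C) = -343 + 20*A (g(A, C) = -3 + (-17 + A)*20 = -3 + (-340 + 20*A) = -343 + 20*A)
-691247 - g(-917, 1342) = -691247 - (-343 + 20*(-917)) = -691247 - (-343 - 18340) = -691247 - 1*(-18683) = -691247 + 18683 = -672564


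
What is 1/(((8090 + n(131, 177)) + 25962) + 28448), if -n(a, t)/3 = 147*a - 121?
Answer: 1/5092 ≈ 0.00019639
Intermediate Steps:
n(a, t) = 363 - 441*a (n(a, t) = -3*(147*a - 121) = -3*(-121 + 147*a) = 363 - 441*a)
1/(((8090 + n(131, 177)) + 25962) + 28448) = 1/(((8090 + (363 - 441*131)) + 25962) + 28448) = 1/(((8090 + (363 - 57771)) + 25962) + 28448) = 1/(((8090 - 57408) + 25962) + 28448) = 1/((-49318 + 25962) + 28448) = 1/(-23356 + 28448) = 1/5092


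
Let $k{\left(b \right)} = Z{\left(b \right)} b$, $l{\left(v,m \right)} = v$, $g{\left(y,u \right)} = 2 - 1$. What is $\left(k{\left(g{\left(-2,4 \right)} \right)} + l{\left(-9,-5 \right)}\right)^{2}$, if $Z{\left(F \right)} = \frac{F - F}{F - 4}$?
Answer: $81$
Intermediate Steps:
$g{\left(y,u \right)} = 1$ ($g{\left(y,u \right)} = 2 - 1 = 1$)
$Z{\left(F \right)} = 0$ ($Z{\left(F \right)} = \frac{0}{-4 + F} = 0$)
$k{\left(b \right)} = 0$ ($k{\left(b \right)} = 0 b = 0$)
$\left(k{\left(g{\left(-2,4 \right)} \right)} + l{\left(-9,-5 \right)}\right)^{2} = \left(0 - 9\right)^{2} = \left(-9\right)^{2} = 81$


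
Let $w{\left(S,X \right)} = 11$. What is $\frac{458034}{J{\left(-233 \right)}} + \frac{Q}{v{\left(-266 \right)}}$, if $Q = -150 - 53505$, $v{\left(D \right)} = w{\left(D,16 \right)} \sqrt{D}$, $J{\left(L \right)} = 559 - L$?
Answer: $\frac{76339}{132} + \frac{7665 i \sqrt{266}}{418} \approx 578.33 + 299.07 i$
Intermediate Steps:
$v{\left(D \right)} = 11 \sqrt{D}$
$Q = -53655$ ($Q = -150 - 53505 = -53655$)
$\frac{458034}{J{\left(-233 \right)}} + \frac{Q}{v{\left(-266 \right)}} = \frac{458034}{559 - -233} - \frac{53655}{11 \sqrt{-266}} = \frac{458034}{559 + 233} - \frac{53655}{11 i \sqrt{266}} = \frac{458034}{792} - \frac{53655}{11 i \sqrt{266}} = 458034 \cdot \frac{1}{792} - 53655 \left(- \frac{i \sqrt{266}}{2926}\right) = \frac{76339}{132} + \frac{7665 i \sqrt{266}}{418}$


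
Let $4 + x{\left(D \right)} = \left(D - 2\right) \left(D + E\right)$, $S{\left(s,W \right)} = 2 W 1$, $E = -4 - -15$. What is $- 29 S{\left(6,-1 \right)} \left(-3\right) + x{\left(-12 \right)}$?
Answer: $-164$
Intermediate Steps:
$E = 11$ ($E = -4 + 15 = 11$)
$S{\left(s,W \right)} = 2 W$
$x{\left(D \right)} = -4 + \left(-2 + D\right) \left(11 + D\right)$ ($x{\left(D \right)} = -4 + \left(D - 2\right) \left(D + 11\right) = -4 + \left(-2 + D\right) \left(11 + D\right)$)
$- 29 S{\left(6,-1 \right)} \left(-3\right) + x{\left(-12 \right)} = - 29 \cdot 2 \left(-1\right) \left(-3\right) + \left(-26 + \left(-12\right)^{2} + 9 \left(-12\right)\right) = - 29 \left(\left(-2\right) \left(-3\right)\right) - -10 = \left(-29\right) 6 + 10 = -174 + 10 = -164$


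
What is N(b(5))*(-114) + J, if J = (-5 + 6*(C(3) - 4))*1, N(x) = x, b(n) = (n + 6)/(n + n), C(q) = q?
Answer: -682/5 ≈ -136.40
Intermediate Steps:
b(n) = (6 + n)/(2*n) (b(n) = (6 + n)/((2*n)) = (6 + n)*(1/(2*n)) = (6 + n)/(2*n))
J = -11 (J = (-5 + 6*(3 - 4))*1 = (-5 + 6*(-1))*1 = (-5 - 6)*1 = -11*1 = -11)
N(b(5))*(-114) + J = ((1/2)*(6 + 5)/5)*(-114) - 11 = ((1/2)*(1/5)*11)*(-114) - 11 = (11/10)*(-114) - 11 = -627/5 - 11 = -682/5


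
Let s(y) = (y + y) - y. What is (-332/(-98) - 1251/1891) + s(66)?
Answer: 6368101/92659 ≈ 68.726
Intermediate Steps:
s(y) = y (s(y) = 2*y - y = y)
(-332/(-98) - 1251/1891) + s(66) = (-332/(-98) - 1251/1891) + 66 = (-332*(-1/98) - 1251*1/1891) + 66 = (166/49 - 1251/1891) + 66 = 252607/92659 + 66 = 6368101/92659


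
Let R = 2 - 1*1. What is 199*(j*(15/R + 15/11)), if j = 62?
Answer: 2220840/11 ≈ 2.0189e+5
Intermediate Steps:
R = 1 (R = 2 - 1 = 1)
199*(j*(15/R + 15/11)) = 199*(62*(15/1 + 15/11)) = 199*(62*(15*1 + 15*(1/11))) = 199*(62*(15 + 15/11)) = 199*(62*(180/11)) = 199*(11160/11) = 2220840/11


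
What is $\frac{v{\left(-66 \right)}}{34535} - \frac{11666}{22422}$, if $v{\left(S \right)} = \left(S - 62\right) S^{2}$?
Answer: $- \frac{6452337503}{387171885} \approx -16.665$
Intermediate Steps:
$v{\left(S \right)} = S^{2} \left(-62 + S\right)$ ($v{\left(S \right)} = \left(-62 + S\right) S^{2} = S^{2} \left(-62 + S\right)$)
$\frac{v{\left(-66 \right)}}{34535} - \frac{11666}{22422} = \frac{\left(-66\right)^{2} \left(-62 - 66\right)}{34535} - \frac{11666}{22422} = 4356 \left(-128\right) \frac{1}{34535} - \frac{5833}{11211} = \left(-557568\right) \frac{1}{34535} - \frac{5833}{11211} = - \frac{557568}{34535} - \frac{5833}{11211} = - \frac{6452337503}{387171885}$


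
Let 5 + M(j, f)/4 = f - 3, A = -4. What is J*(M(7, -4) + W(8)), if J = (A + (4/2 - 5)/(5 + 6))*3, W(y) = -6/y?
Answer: 27495/44 ≈ 624.89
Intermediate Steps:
M(j, f) = -32 + 4*f (M(j, f) = -20 + 4*(f - 3) = -20 + 4*(-3 + f) = -20 + (-12 + 4*f) = -32 + 4*f)
J = -141/11 (J = (-4 + (4/2 - 5)/(5 + 6))*3 = (-4 + (4*(½) - 5)/11)*3 = (-4 + (2 - 5)*(1/11))*3 = (-4 - 3*1/11)*3 = (-4 - 3/11)*3 = -47/11*3 = -141/11 ≈ -12.818)
J*(M(7, -4) + W(8)) = -141*((-32 + 4*(-4)) - 6/8)/11 = -141*((-32 - 16) - 6*⅛)/11 = -141*(-48 - ¾)/11 = -141/11*(-195/4) = 27495/44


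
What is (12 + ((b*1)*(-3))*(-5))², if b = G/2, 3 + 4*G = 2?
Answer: 6561/64 ≈ 102.52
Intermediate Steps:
G = -¼ (G = -¾ + (¼)*2 = -¾ + ½ = -¼ ≈ -0.25000)
b = -⅛ (b = -¼/2 = -¼*½ = -⅛ ≈ -0.12500)
(12 + ((b*1)*(-3))*(-5))² = (12 + (-⅛*1*(-3))*(-5))² = (12 - ⅛*(-3)*(-5))² = (12 + (3/8)*(-5))² = (12 - 15/8)² = (81/8)² = 6561/64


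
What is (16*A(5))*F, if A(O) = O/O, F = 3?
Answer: 48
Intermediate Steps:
A(O) = 1
(16*A(5))*F = (16*1)*3 = 16*3 = 48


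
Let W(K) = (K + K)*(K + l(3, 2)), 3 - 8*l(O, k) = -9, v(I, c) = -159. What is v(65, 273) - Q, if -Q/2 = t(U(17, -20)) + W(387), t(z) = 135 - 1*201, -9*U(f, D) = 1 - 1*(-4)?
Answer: 601107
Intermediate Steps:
U(f, D) = -5/9 (U(f, D) = -(1 - 1*(-4))/9 = -(1 + 4)/9 = -1/9*5 = -5/9)
l(O, k) = 3/2 (l(O, k) = 3/8 - 1/8*(-9) = 3/8 + 9/8 = 3/2)
t(z) = -66 (t(z) = 135 - 201 = -66)
W(K) = 2*K*(3/2 + K) (W(K) = (K + K)*(K + 3/2) = (2*K)*(3/2 + K) = 2*K*(3/2 + K))
Q = -601266 (Q = -2*(-66 + 387*(3 + 2*387)) = -2*(-66 + 387*(3 + 774)) = -2*(-66 + 387*777) = -2*(-66 + 300699) = -2*300633 = -601266)
v(65, 273) - Q = -159 - 1*(-601266) = -159 + 601266 = 601107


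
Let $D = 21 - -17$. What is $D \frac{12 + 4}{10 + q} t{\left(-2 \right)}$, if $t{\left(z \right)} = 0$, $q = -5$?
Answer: $0$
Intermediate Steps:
$D = 38$ ($D = 21 + 17 = 38$)
$D \frac{12 + 4}{10 + q} t{\left(-2 \right)} = 38 \frac{12 + 4}{10 - 5} \cdot 0 = 38 \cdot \frac{16}{5} \cdot 0 = \frac{608}{5} \cdot 0 = 0$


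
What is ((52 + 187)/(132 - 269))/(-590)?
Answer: 239/80830 ≈ 0.0029568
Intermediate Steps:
((52 + 187)/(132 - 269))/(-590) = (239/(-137))*(-1/590) = (239*(-1/137))*(-1/590) = -239/137*(-1/590) = 239/80830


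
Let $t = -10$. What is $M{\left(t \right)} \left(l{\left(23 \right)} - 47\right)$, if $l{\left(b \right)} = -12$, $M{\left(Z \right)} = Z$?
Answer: $590$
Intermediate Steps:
$M{\left(t \right)} \left(l{\left(23 \right)} - 47\right) = - 10 \left(-12 - 47\right) = \left(-10\right) \left(-59\right) = 590$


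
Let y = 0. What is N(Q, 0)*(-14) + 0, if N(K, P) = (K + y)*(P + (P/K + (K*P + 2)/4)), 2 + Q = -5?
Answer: 49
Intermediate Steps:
Q = -7 (Q = -2 - 5 = -7)
N(K, P) = K*(½ + P + P/K + K*P/4) (N(K, P) = (K + 0)*(P + (P/K + (K*P + 2)/4)) = K*(P + (P/K + (2 + K*P)*(¼))) = K*(P + (P/K + (½ + K*P/4))) = K*(P + (½ + P/K + K*P/4)) = K*(½ + P + P/K + K*P/4))
N(Q, 0)*(-14) + 0 = (0 + (½)*(-7) - 7*0 + (¼)*0*(-7)²)*(-14) + 0 = (0 - 7/2 + 0 + (¼)*0*49)*(-14) + 0 = (0 - 7/2 + 0 + 0)*(-14) + 0 = -7/2*(-14) + 0 = 49 + 0 = 49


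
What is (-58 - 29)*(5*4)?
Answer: -1740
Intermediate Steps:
(-58 - 29)*(5*4) = -87*20 = -1740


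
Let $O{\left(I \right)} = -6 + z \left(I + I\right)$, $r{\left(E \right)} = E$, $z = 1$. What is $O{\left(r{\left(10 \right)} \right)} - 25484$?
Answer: $-25470$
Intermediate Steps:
$O{\left(I \right)} = -6 + 2 I$ ($O{\left(I \right)} = -6 + 1 \left(I + I\right) = -6 + 1 \cdot 2 I = -6 + 2 I$)
$O{\left(r{\left(10 \right)} \right)} - 25484 = \left(-6 + 2 \cdot 10\right) - 25484 = \left(-6 + 20\right) - 25484 = 14 - 25484 = -25470$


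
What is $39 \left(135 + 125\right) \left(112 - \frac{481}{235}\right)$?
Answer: $\frac{52401492}{47} \approx 1.1149 \cdot 10^{6}$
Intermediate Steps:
$39 \left(135 + 125\right) \left(112 - \frac{481}{235}\right) = 39 \cdot 260 \left(112 - \frac{481}{235}\right) = 39 \cdot 260 \cdot \frac{25839}{235} = 39 \cdot \frac{1343628}{47} = \frac{52401492}{47}$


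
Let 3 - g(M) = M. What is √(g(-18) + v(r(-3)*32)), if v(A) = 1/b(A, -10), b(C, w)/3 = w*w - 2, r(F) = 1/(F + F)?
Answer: 5*√1482/42 ≈ 4.5829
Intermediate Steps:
r(F) = 1/(2*F)
g(M) = 3 - M
b(C, w) = -6 + 3*w² (b(C, w) = 3*(w*w - 2) = 3*(w² - 2) = 3*(-2 + w²) = -6 + 3*w²)
v(A) = 1/294 (v(A) = 1/(-6 + 3*(-10)²) = 1/(-6 + 3*100) = 1/(-6 + 300) = 1/294)
√(g(-18) + v(r(-3)*32)) = √((3 - 1*(-18)) + 1/294) = √((3 + 18) + 1/294) = √(21 + 1/294) = √(6175/294) = 5*√1482/42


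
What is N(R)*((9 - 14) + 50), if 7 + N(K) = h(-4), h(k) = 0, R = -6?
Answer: -315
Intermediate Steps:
N(K) = -7 (N(K) = -7 + 0 = -7)
N(R)*((9 - 14) + 50) = -7*((9 - 14) + 50) = -7*(-5 + 50) = -7*45 = -315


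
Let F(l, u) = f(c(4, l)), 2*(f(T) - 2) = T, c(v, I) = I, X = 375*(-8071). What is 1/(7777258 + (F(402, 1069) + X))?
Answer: 1/4750836 ≈ 2.1049e-7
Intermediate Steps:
X = -3026625
f(T) = 2 + T/2
F(l, u) = 2 + l/2
1/(7777258 + (F(402, 1069) + X)) = 1/(7777258 + ((2 + (½)*402) - 3026625)) = 1/(7777258 + ((2 + 201) - 3026625)) = 1/(7777258 + (203 - 3026625)) = 1/(7777258 - 3026422) = 1/4750836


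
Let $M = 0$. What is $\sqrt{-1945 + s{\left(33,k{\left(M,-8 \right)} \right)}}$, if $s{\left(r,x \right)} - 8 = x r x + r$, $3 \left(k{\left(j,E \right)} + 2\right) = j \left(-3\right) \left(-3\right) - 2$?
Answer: $\frac{4 i \sqrt{939}}{3} \approx 40.857 i$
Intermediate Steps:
$k{\left(j,E \right)} = - \frac{8}{3} + 3 j$ ($k{\left(j,E \right)} = -2 + \frac{j \left(-3\right) \left(-3\right) - 2}{3} = -2 + \frac{- 3 j \left(-3\right) - 2}{3} = -2 + \frac{9 j - 2}{3} = -2 + \frac{-2 + 9 j}{3} = -2 + \left(- \frac{2}{3} + 3 j\right) = - \frac{8}{3} + 3 j$)
$s{\left(r,x \right)} = 8 + r + r x^{2}$ ($s{\left(r,x \right)} = 8 + \left(x r x + r\right) = 8 + \left(r x x + r\right) = 8 + \left(r x^{2} + r\right) = 8 + \left(r + r x^{2}\right) = 8 + r + r x^{2}$)
$\sqrt{-1945 + s{\left(33,k{\left(M,-8 \right)} \right)}} = \sqrt{-1945 + \left(8 + 33 + 33 \left(- \frac{8}{3} + 3 \cdot 0\right)^{2}\right)} = \sqrt{-1945 + \left(8 + 33 + 33 \left(- \frac{8}{3} + 0\right)^{2}\right)} = \sqrt{-1945 + \left(8 + 33 + 33 \left(- \frac{8}{3}\right)^{2}\right)} = \sqrt{-1945 + \left(8 + 33 + 33 \cdot \frac{64}{9}\right)} = \sqrt{-1945 + \left(8 + 33 + \frac{704}{3}\right)} = \sqrt{-1945 + \frac{827}{3}} = \sqrt{- \frac{5008}{3}} = \frac{4 i \sqrt{939}}{3}$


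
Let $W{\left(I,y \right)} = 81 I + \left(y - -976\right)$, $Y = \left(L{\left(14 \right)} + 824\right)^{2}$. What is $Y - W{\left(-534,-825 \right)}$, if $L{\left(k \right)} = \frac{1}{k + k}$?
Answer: $\frac{566156081}{784} \approx 7.2214 \cdot 10^{5}$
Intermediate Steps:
$L{\left(k \right)} = \frac{1}{2 k}$
$Y = \frac{532363329}{784}$ ($Y = \left(\frac{1}{2 \cdot 14} + 824\right)^{2} = \left(\frac{1}{2} \cdot \frac{1}{14} + 824\right)^{2} = \left(\frac{1}{28} + 824\right)^{2} = \left(\frac{23073}{28}\right)^{2} = \frac{532363329}{784} \approx 6.7904 \cdot 10^{5}$)
$W{\left(I,y \right)} = 976 + y + 81 I$ ($W{\left(I,y \right)} = 81 I + \left(y + 976\right) = 81 I + \left(976 + y\right) = 976 + y + 81 I$)
$Y - W{\left(-534,-825 \right)} = \frac{532363329}{784} - \left(976 - 825 + 81 \left(-534\right)\right) = \frac{532363329}{784} - \left(976 - 825 - 43254\right) = \frac{532363329}{784} - -43103 = \frac{532363329}{784} + 43103 = \frac{566156081}{784}$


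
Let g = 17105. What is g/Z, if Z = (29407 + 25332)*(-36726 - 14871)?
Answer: -17105/2824368183 ≈ -6.0562e-6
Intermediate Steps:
Z = -2824368183 (Z = 54739*(-51597) = -2824368183)
g/Z = 17105/(-2824368183) = 17105*(-1/2824368183) = -17105/2824368183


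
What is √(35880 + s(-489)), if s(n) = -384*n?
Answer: 2*√55914 ≈ 472.92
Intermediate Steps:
√(35880 + s(-489)) = √(35880 - 384*(-489)) = √(35880 + 187776) = √223656 = 2*√55914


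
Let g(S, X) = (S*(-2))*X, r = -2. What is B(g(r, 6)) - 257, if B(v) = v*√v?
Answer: -257 + 48*√6 ≈ -139.42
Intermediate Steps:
g(S, X) = -2*S*X (g(S, X) = (-2*S)*X = -2*S*X)
B(v) = v^(3/2)
B(g(r, 6)) - 257 = (-2*(-2)*6)^(3/2) - 257 = 24^(3/2) - 257 = 48*√6 - 257 = -257 + 48*√6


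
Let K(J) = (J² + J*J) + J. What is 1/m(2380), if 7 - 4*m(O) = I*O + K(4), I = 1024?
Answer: -4/2437149 ≈ -1.6413e-6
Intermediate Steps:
K(J) = J + 2*J² (K(J) = (J² + J²) + J = 2*J² + J = J + 2*J²)
m(O) = -29/4 - 256*O (m(O) = 7/4 - (1024*O + 4*(1 + 2*4))/4 = 7/4 - (1024*O + 4*(1 + 8))/4 = 7/4 - (1024*O + 4*9)/4 = 7/4 - (1024*O + 36)/4 = 7/4 - (36 + 1024*O)/4 = 7/4 + (-9 - 256*O) = -29/4 - 256*O)
1/m(2380) = 1/(-29/4 - 256*2380) = 1/(-29/4 - 609280) = 1/(-2437149/4) = -4/2437149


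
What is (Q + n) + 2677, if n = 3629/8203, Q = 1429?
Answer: 33685147/8203 ≈ 4106.4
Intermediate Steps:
n = 3629/8203 (n = 3629*(1/8203) = 3629/8203 ≈ 0.44240)
(Q + n) + 2677 = (1429 + 3629/8203) + 2677 = 11725716/8203 + 2677 = 33685147/8203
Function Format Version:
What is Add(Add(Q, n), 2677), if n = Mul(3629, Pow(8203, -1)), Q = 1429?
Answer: Rational(33685147, 8203) ≈ 4106.4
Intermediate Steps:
n = Rational(3629, 8203) (n = Mul(3629, Rational(1, 8203)) = Rational(3629, 8203) ≈ 0.44240)
Add(Add(Q, n), 2677) = Add(Add(1429, Rational(3629, 8203)), 2677) = Add(Rational(11725716, 8203), 2677) = Rational(33685147, 8203)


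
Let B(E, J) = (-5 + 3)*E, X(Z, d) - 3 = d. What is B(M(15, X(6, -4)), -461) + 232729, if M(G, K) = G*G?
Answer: 232279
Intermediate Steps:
X(Z, d) = 3 + d
M(G, K) = G²
B(E, J) = -2*E
B(M(15, X(6, -4)), -461) + 232729 = -2*15² + 232729 = -2*225 + 232729 = -450 + 232729 = 232279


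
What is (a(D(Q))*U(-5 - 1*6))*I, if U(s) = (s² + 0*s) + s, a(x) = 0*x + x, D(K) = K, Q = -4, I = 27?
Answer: -11880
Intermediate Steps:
a(x) = x (a(x) = 0 + x = x)
U(s) = s + s² (U(s) = (s² + 0) + s = s² + s = s + s²)
(a(D(Q))*U(-5 - 1*6))*I = -4*(-5 - 1*6)*(1 + (-5 - 1*6))*27 = -4*(-5 - 6)*(1 + (-5 - 6))*27 = -(-44)*(1 - 11)*27 = -(-44)*(-10)*27 = -4*110*27 = -440*27 = -11880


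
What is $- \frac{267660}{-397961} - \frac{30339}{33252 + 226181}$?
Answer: $\frac{57366098001}{103244216113} \approx 0.55564$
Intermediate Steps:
$- \frac{267660}{-397961} - \frac{30339}{33252 + 226181} = \left(-267660\right) \left(- \frac{1}{397961}\right) - \frac{30339}{259433} = \frac{267660}{397961} - \frac{30339}{259433} = \frac{57366098001}{103244216113}$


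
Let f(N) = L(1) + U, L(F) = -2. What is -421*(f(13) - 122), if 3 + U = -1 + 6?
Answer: 51362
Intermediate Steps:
U = 2 (U = -3 + (-1 + 6) = -3 + 5 = 2)
f(N) = 0 (f(N) = -2 + 2 = 0)
-421*(f(13) - 122) = -421*(0 - 122) = -421*(-122) = 51362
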